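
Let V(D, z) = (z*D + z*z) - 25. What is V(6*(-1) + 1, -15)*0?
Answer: 0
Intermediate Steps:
V(D, z) = -25 + z² + D*z (V(D, z) = (D*z + z²) - 25 = (z² + D*z) - 25 = -25 + z² + D*z)
V(6*(-1) + 1, -15)*0 = (-25 + (-15)² + (6*(-1) + 1)*(-15))*0 = (-25 + 225 + (-6 + 1)*(-15))*0 = (-25 + 225 - 5*(-15))*0 = (-25 + 225 + 75)*0 = 275*0 = 0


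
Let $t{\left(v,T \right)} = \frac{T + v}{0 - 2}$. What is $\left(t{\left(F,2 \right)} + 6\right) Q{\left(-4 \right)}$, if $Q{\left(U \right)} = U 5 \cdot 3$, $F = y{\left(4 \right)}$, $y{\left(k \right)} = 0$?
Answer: $-300$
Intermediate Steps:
$F = 0$
$t{\left(v,T \right)} = - \frac{T}{2} - \frac{v}{2}$ ($t{\left(v,T \right)} = \frac{T + v}{-2} = \left(T + v\right) \left(- \frac{1}{2}\right) = - \frac{T}{2} - \frac{v}{2}$)
$Q{\left(U \right)} = 15 U$ ($Q{\left(U \right)} = 5 U 3 = 15 U$)
$\left(t{\left(F,2 \right)} + 6\right) Q{\left(-4 \right)} = \left(\left(\left(- \frac{1}{2}\right) 2 - 0\right) + 6\right) 15 \left(-4\right) = \left(\left(-1 + 0\right) + 6\right) \left(-60\right) = \left(-1 + 6\right) \left(-60\right) = 5 \left(-60\right) = -300$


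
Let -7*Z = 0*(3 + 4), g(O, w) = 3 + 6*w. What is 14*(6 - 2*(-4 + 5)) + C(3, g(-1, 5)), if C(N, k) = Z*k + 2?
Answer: 58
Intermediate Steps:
Z = 0 (Z = -0*(3 + 4) = -0*7 = -1/7*0 = 0)
C(N, k) = 2 (C(N, k) = 0*k + 2 = 0 + 2 = 2)
14*(6 - 2*(-4 + 5)) + C(3, g(-1, 5)) = 14*(6 - 2*(-4 + 5)) + 2 = 14*(6 - 2*1) + 2 = 14*(6 - 2) + 2 = 14*4 + 2 = 56 + 2 = 58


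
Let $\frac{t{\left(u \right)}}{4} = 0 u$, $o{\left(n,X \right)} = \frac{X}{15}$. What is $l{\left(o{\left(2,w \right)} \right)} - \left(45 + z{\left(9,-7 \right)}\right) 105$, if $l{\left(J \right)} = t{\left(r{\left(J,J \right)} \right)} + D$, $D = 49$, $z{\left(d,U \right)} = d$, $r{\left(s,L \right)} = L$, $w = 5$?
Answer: $-5621$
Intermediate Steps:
$o{\left(n,X \right)} = \frac{X}{15}$ ($o{\left(n,X \right)} = X \frac{1}{15} = \frac{X}{15}$)
$t{\left(u \right)} = 0$ ($t{\left(u \right)} = 4 \cdot 0 u = 4 \cdot 0 = 0$)
$l{\left(J \right)} = 49$ ($l{\left(J \right)} = 0 + 49 = 49$)
$l{\left(o{\left(2,w \right)} \right)} - \left(45 + z{\left(9,-7 \right)}\right) 105 = 49 - \left(45 + 9\right) 105 = 49 - 54 \cdot 105 = 49 - 5670 = -5621$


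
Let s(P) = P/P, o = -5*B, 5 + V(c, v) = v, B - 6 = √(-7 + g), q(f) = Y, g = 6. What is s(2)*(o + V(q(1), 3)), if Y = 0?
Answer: -32 - 5*I ≈ -32.0 - 5.0*I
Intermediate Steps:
q(f) = 0
B = 6 + I (B = 6 + √(-7 + 6) = 6 + √(-1) = 6 + I ≈ 6.0 + 1.0*I)
V(c, v) = -5 + v
o = -30 - 5*I (o = -5*(6 + I) = -30 - 5*I ≈ -30.0 - 5.0*I)
s(P) = 1
s(2)*(o + V(q(1), 3)) = 1*((-30 - 5*I) + (-5 + 3)) = 1*((-30 - 5*I) - 2) = 1*(-32 - 5*I) = -32 - 5*I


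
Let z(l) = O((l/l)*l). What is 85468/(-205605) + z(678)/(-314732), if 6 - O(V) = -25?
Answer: -26905888331/64710472860 ≈ -0.41579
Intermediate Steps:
O(V) = 31 (O(V) = 6 - 1*(-25) = 6 + 25 = 31)
z(l) = 31
85468/(-205605) + z(678)/(-314732) = 85468/(-205605) + 31/(-314732) = 85468*(-1/205605) + 31*(-1/314732) = -85468/205605 - 31/314732 = -26905888331/64710472860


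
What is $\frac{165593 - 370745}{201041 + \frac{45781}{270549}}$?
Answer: $- \frac{27751834224}{27195743645} \approx -1.0204$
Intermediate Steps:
$\frac{165593 - 370745}{201041 + \frac{45781}{270549}} = - \frac{205152}{201041 + 45781 \cdot \frac{1}{270549}} = - \frac{205152}{201041 + \frac{45781}{270549}} = - \frac{205152}{\frac{54391487290}{270549}} = \left(-205152\right) \frac{270549}{54391487290} = - \frac{27751834224}{27195743645}$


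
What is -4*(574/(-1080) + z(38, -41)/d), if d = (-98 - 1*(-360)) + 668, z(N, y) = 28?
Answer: 8393/4185 ≈ 2.0055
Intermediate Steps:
d = 930 (d = (-98 + 360) + 668 = 262 + 668 = 930)
-4*(574/(-1080) + z(38, -41)/d) = -4*(574/(-1080) + 28/930) = -4*(574*(-1/1080) + 28*(1/930)) = -4*(-287/540 + 14/465) = -4*(-8393/16740) = 8393/4185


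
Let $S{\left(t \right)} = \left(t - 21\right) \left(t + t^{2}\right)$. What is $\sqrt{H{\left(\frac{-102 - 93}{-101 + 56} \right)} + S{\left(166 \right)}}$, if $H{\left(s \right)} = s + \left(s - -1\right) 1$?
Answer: $\frac{29 \sqrt{43017}}{3} \approx 2004.9$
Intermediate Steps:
$S{\left(t \right)} = \left(-21 + t\right) \left(t + t^{2}\right)$
$H{\left(s \right)} = 1 + 2 s$ ($H{\left(s \right)} = s + \left(s + 1\right) 1 = s + \left(1 + s\right) 1 = s + \left(1 + s\right) = 1 + 2 s$)
$\sqrt{H{\left(\frac{-102 - 93}{-101 + 56} \right)} + S{\left(166 \right)}} = \sqrt{\left(1 + 2 \frac{-102 - 93}{-101 + 56}\right) + 166 \left(-21 + 166^{2} - 3320\right)} = \sqrt{\left(1 + 2 \left(- \frac{195}{-45}\right)\right) + 166 \left(-21 + 27556 - 3320\right)} = \sqrt{\left(1 + 2 \left(\left(-195\right) \left(- \frac{1}{45}\right)\right)\right) + 166 \cdot 24215} = \sqrt{\left(1 + 2 \cdot \frac{13}{3}\right) + 4019690} = \sqrt{\left(1 + \frac{26}{3}\right) + 4019690} = \sqrt{\frac{29}{3} + 4019690} = \sqrt{\frac{12059099}{3}} = \frac{29 \sqrt{43017}}{3}$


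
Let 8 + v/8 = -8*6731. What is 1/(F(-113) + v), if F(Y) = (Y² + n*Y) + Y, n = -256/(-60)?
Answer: -15/6280112 ≈ -2.3885e-6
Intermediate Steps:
n = 64/15 (n = -256*(-1/60) = 64/15 ≈ 4.2667)
F(Y) = Y² + 79*Y/15 (F(Y) = (Y² + 64*Y/15) + Y = Y² + 79*Y/15)
v = -430848 (v = -64 + 8*(-8*6731) = -64 + 8*(-53848) = -64 - 430784 = -430848)
1/(F(-113) + v) = 1/((1/15)*(-113)*(79 + 15*(-113)) - 430848) = 1/((1/15)*(-113)*(79 - 1695) - 430848) = 1/((1/15)*(-113)*(-1616) - 430848) = 1/(182608/15 - 430848) = 1/(-6280112/15) = -15/6280112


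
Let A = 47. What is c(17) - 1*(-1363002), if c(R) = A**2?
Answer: 1365211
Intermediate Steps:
c(R) = 2209 (c(R) = 47**2 = 2209)
c(17) - 1*(-1363002) = 2209 - 1*(-1363002) = 2209 + 1363002 = 1365211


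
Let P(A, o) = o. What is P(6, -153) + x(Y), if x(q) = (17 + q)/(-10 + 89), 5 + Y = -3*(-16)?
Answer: -12027/79 ≈ -152.24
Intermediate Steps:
Y = 43 (Y = -5 - 3*(-16) = -5 + 48 = 43)
x(q) = 17/79 + q/79 (x(q) = (17 + q)/79 = (17 + q)*(1/79) = 17/79 + q/79)
P(6, -153) + x(Y) = -153 + (17/79 + (1/79)*43) = -153 + (17/79 + 43/79) = -153 + 60/79 = -12027/79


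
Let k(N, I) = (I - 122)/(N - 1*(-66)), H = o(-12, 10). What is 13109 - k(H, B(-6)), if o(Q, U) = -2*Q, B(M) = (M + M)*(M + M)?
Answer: 589894/45 ≈ 13109.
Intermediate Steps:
B(M) = 4*M² (B(M) = (2*M)*(2*M) = 4*M²)
H = 24 (H = -2*(-12) = 24)
k(N, I) = (-122 + I)/(66 + N) (k(N, I) = (-122 + I)/(N + 66) = (-122 + I)/(66 + N))
13109 - k(H, B(-6)) = 13109 - (-122 + 4*(-6)²)/(66 + 24) = 13109 - (-122 + 4*36)/90 = 13109 - (-122 + 144)/90 = 13109 - 22/90 = 13109 - 1*11/45 = 13109 - 11/45 = 589894/45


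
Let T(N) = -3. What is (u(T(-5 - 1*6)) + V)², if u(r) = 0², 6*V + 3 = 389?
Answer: 37249/9 ≈ 4138.8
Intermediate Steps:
V = 193/3 (V = -½ + (⅙)*389 = -½ + 389/6 = 193/3 ≈ 64.333)
u(r) = 0
(u(T(-5 - 1*6)) + V)² = (0 + 193/3)² = (193/3)² = 37249/9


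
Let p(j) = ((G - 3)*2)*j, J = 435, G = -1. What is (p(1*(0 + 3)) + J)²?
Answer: 168921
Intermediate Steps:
p(j) = -8*j (p(j) = ((-1 - 3)*2)*j = (-4*2)*j = -8*j)
(p(1*(0 + 3)) + J)² = (-8*(0 + 3) + 435)² = (-8*3 + 435)² = (-24 + 435)² = 411² = 168921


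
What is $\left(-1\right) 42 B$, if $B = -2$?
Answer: $84$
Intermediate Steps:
$\left(-1\right) 42 B = \left(-1\right) 42 \left(-2\right) = \left(-42\right) \left(-2\right) = 84$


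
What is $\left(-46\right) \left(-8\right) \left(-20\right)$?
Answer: $-7360$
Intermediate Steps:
$\left(-46\right) \left(-8\right) \left(-20\right) = 368 \left(-20\right) = -7360$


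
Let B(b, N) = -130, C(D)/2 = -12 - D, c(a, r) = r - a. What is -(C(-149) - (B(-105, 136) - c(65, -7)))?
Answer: -332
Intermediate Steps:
C(D) = -24 - 2*D (C(D) = 2*(-12 - D) = -24 - 2*D)
-(C(-149) - (B(-105, 136) - c(65, -7))) = -((-24 - 2*(-149)) - (-130 - (-7 - 1*65))) = -((-24 + 298) - (-130 - (-7 - 65))) = -(274 - (-130 - 1*(-72))) = -(274 - (-130 + 72)) = -(274 - 1*(-58)) = -(274 + 58) = -1*332 = -332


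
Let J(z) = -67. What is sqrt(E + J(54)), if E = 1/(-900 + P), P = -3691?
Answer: I*sqrt(1412182418)/4591 ≈ 8.1854*I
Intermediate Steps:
E = -1/4591 (E = 1/(-900 - 3691) = 1/(-4591) = -1/4591 ≈ -0.00021782)
sqrt(E + J(54)) = sqrt(-1/4591 - 67) = sqrt(-307598/4591) = I*sqrt(1412182418)/4591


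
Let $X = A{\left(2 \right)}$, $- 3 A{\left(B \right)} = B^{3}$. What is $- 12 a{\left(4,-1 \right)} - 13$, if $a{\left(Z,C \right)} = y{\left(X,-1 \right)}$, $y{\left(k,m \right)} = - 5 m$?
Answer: $-73$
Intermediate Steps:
$A{\left(B \right)} = - \frac{B^{3}}{3}$
$X = - \frac{8}{3}$ ($X = - \frac{2^{3}}{3} = \left(- \frac{1}{3}\right) 8 = - \frac{8}{3} \approx -2.6667$)
$a{\left(Z,C \right)} = 5$ ($a{\left(Z,C \right)} = \left(-5\right) \left(-1\right) = 5$)
$- 12 a{\left(4,-1 \right)} - 13 = \left(-12\right) 5 - 13 = -60 - 13 = -73$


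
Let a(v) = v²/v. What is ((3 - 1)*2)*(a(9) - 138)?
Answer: -516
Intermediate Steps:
a(v) = v
((3 - 1)*2)*(a(9) - 138) = ((3 - 1)*2)*(9 - 138) = (2*2)*(-129) = 4*(-129) = -516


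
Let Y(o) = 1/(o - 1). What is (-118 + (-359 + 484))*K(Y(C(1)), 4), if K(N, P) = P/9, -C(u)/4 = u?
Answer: 28/9 ≈ 3.1111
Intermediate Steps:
C(u) = -4*u
Y(o) = 1/(-1 + o)
K(N, P) = P/9 (K(N, P) = P*(1/9) = P/9)
(-118 + (-359 + 484))*K(Y(C(1)), 4) = (-118 + (-359 + 484))*((1/9)*4) = (-118 + 125)*(4/9) = 7*(4/9) = 28/9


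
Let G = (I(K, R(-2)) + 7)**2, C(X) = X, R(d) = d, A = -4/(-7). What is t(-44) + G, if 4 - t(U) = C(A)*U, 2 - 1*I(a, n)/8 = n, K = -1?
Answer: 10851/7 ≈ 1550.1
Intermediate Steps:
A = 4/7 (A = -4*(-1/7) = 4/7 ≈ 0.57143)
I(a, n) = 16 - 8*n
G = 1521 (G = ((16 - 8*(-2)) + 7)**2 = ((16 + 16) + 7)**2 = (32 + 7)**2 = 39**2 = 1521)
t(U) = 4 - 4*U/7
t(-44) + G = (4 - 4/7*(-44)) + 1521 = (4 + 176/7) + 1521 = 204/7 + 1521 = 10851/7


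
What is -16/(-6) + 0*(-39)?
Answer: 8/3 ≈ 2.6667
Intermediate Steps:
-16/(-6) + 0*(-39) = -16*(-1/6) + 0 = 8/3 + 0 = 8/3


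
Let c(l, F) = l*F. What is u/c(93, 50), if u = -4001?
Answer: -4001/4650 ≈ -0.86043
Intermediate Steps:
c(l, F) = F*l
u/c(93, 50) = -4001/(50*93) = -4001/4650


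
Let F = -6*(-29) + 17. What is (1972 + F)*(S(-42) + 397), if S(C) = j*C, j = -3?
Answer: 1131249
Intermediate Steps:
F = 191 (F = 174 + 17 = 191)
S(C) = -3*C
(1972 + F)*(S(-42) + 397) = (1972 + 191)*(-3*(-42) + 397) = 2163*(126 + 397) = 2163*523 = 1131249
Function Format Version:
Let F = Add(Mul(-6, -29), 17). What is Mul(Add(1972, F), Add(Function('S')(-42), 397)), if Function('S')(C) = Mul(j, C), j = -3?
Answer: 1131249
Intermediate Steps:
F = 191 (F = Add(174, 17) = 191)
Function('S')(C) = Mul(-3, C)
Mul(Add(1972, F), Add(Function('S')(-42), 397)) = Mul(Add(1972, 191), Add(Mul(-3, -42), 397)) = Mul(2163, Add(126, 397)) = Mul(2163, 523) = 1131249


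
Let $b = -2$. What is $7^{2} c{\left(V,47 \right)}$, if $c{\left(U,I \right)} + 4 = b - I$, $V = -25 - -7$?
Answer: $-2597$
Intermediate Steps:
$V = -18$ ($V = -25 + 7 = -18$)
$c{\left(U,I \right)} = -6 - I$ ($c{\left(U,I \right)} = -4 - \left(2 + I\right) = -6 - I$)
$7^{2} c{\left(V,47 \right)} = 7^{2} \left(-6 - 47\right) = 49 \left(-6 - 47\right) = 49 \left(-53\right) = -2597$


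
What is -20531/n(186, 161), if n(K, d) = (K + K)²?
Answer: -20531/138384 ≈ -0.14836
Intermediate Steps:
n(K, d) = 4*K² (n(K, d) = (2*K)² = 4*K²)
-20531/n(186, 161) = -20531/(4*186²) = -20531/(4*34596) = -20531/138384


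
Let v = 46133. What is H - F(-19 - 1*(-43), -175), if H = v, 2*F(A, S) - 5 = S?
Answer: 46218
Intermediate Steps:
F(A, S) = 5/2 + S/2
H = 46133
H - F(-19 - 1*(-43), -175) = 46133 - (5/2 + (½)*(-175)) = 46133 - (5/2 - 175/2) = 46133 - 1*(-85) = 46133 + 85 = 46218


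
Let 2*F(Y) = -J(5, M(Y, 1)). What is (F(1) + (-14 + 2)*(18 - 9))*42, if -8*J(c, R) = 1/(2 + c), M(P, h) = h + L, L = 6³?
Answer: -36285/8 ≈ -4535.6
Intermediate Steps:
L = 216
M(P, h) = 216 + h (M(P, h) = h + 216 = 216 + h)
J(c, R) = -1/(8*(2 + c))
F(Y) = 1/112 (F(Y) = (-(-1)/(16 + 8*5))/2 = (-(-1)/(16 + 40))/2 = (-(-1)/56)/2 = (-1*(-1/56))/2 = (½)*(1/56) = 1/112)
(F(1) + (-14 + 2)*(18 - 9))*42 = (1/112 + (-14 + 2)*(18 - 9))*42 = (1/112 - 12*9)*42 = (1/112 - 108)*42 = -12095/112*42 = -36285/8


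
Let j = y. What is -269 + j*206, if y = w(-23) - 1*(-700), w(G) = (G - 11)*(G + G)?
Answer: 466115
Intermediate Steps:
w(G) = 2*G*(-11 + G) (w(G) = (-11 + G)*(2*G) = 2*G*(-11 + G))
y = 2264 (y = 2*(-23)*(-11 - 23) - 1*(-700) = 2*(-23)*(-34) + 700 = 1564 + 700 = 2264)
j = 2264
-269 + j*206 = -269 + 2264*206 = -269 + 466384 = 466115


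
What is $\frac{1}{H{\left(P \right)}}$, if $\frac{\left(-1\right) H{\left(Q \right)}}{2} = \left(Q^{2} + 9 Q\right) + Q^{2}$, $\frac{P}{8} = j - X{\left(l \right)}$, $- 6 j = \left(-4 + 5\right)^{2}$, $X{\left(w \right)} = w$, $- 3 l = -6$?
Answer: $- \frac{9}{8008} \approx -0.0011239$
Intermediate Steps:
$l = 2$ ($l = \left(- \frac{1}{3}\right) \left(-6\right) = 2$)
$j = - \frac{1}{6}$ ($j = - \frac{\left(-4 + 5\right)^{2}}{6} = - \frac{1^{2}}{6} = \left(- \frac{1}{6}\right) 1 = - \frac{1}{6} \approx -0.16667$)
$P = - \frac{52}{3}$ ($P = 8 \left(- \frac{1}{6} - 2\right) = 8 \left(- \frac{13}{6}\right) = - \frac{52}{3} \approx -17.333$)
$H{\left(Q \right)} = - 18 Q - 4 Q^{2}$ ($H{\left(Q \right)} = - 2 \left(\left(Q^{2} + 9 Q\right) + Q^{2}\right) = - 2 \left(2 Q^{2} + 9 Q\right) = - 18 Q - 4 Q^{2}$)
$\frac{1}{H{\left(P \right)}} = \frac{1}{\left(-2\right) \left(- \frac{52}{3}\right) \left(9 + 2 \left(- \frac{52}{3}\right)\right)} = \frac{1}{\left(-2\right) \left(- \frac{52}{3}\right) \left(9 - \frac{104}{3}\right)} = \frac{1}{\left(-2\right) \left(- \frac{52}{3}\right) \left(- \frac{77}{3}\right)} = \frac{1}{- \frac{8008}{9}} = - \frac{9}{8008}$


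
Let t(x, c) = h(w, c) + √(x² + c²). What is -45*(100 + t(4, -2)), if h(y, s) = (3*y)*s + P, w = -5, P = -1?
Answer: -5805 - 90*√5 ≈ -6006.3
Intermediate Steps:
h(y, s) = -1 + 3*s*y (h(y, s) = (3*y)*s - 1 = 3*s*y - 1 = -1 + 3*s*y)
t(x, c) = -1 + √(c² + x²) - 15*c (t(x, c) = (-1 + 3*c*(-5)) + √(x² + c²) = (-1 - 15*c) + √(c² + x²) = -1 + √(c² + x²) - 15*c)
-45*(100 + t(4, -2)) = -45*(100 + (-1 + √((-2)² + 4²) - 15*(-2))) = -45*(100 + (-1 + √(4 + 16) + 30)) = -45*(100 + (-1 + √20 + 30)) = -45*(100 + (-1 + 2*√5 + 30)) = -45*(100 + (29 + 2*√5)) = -45*(129 + 2*√5) = -5805 - 90*√5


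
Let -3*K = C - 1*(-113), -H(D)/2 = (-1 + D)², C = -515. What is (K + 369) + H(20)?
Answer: -219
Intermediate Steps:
H(D) = -2*(-1 + D)²
K = 134 (K = -(-515 - 1*(-113))/3 = -(-515 + 113)/3 = -⅓*(-402) = 134)
(K + 369) + H(20) = (134 + 369) - 2*(-1 + 20)² = 503 - 2*19² = 503 - 2*361 = 503 - 722 = -219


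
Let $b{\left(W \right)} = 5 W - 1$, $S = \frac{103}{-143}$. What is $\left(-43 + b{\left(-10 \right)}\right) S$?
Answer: $\frac{9682}{143} \approx 67.706$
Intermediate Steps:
$S = - \frac{103}{143}$ ($S = 103 \left(- \frac{1}{143}\right) = - \frac{103}{143} \approx -0.72028$)
$b{\left(W \right)} = -1 + 5 W$
$\left(-43 + b{\left(-10 \right)}\right) S = \left(-43 + \left(-1 + 5 \left(-10\right)\right)\right) \left(- \frac{103}{143}\right) = \left(-43 - 51\right) \left(- \frac{103}{143}\right) = \left(-94\right) \left(- \frac{103}{143}\right) = \frac{9682}{143}$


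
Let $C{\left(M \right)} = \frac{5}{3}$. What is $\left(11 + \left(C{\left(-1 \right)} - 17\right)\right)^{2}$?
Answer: $\frac{169}{9} \approx 18.778$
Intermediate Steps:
$C{\left(M \right)} = \frac{5}{3}$ ($C{\left(M \right)} = 5 \cdot \frac{1}{3} = \frac{5}{3}$)
$\left(11 + \left(C{\left(-1 \right)} - 17\right)\right)^{2} = \left(11 + \left(\frac{5}{3} - 17\right)\right)^{2} = \left(11 - \frac{46}{3}\right)^{2} = \left(- \frac{13}{3}\right)^{2} = \frac{169}{9}$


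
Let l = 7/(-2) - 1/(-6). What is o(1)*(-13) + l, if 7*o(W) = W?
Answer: -109/21 ≈ -5.1905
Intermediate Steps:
o(W) = W/7
l = -10/3 (l = 7*(-½) - 1*(-⅙) = -7/2 + ⅙ = -10/3 ≈ -3.3333)
o(1)*(-13) + l = ((⅐)*1)*(-13) - 10/3 = (⅐)*(-13) - 10/3 = -13/7 - 10/3 = -109/21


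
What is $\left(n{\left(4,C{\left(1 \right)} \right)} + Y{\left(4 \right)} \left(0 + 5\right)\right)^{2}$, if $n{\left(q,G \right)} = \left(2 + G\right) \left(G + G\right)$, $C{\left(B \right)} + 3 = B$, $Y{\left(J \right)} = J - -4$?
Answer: $1600$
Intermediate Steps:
$Y{\left(J \right)} = 4 + J$ ($Y{\left(J \right)} = J + 4 = 4 + J$)
$C{\left(B \right)} = -3 + B$
$n{\left(q,G \right)} = 2 G \left(2 + G\right)$ ($n{\left(q,G \right)} = \left(2 + G\right) 2 G = 2 G \left(2 + G\right)$)
$\left(n{\left(4,C{\left(1 \right)} \right)} + Y{\left(4 \right)} \left(0 + 5\right)\right)^{2} = \left(2 \left(-3 + 1\right) \left(2 + \left(-3 + 1\right)\right) + \left(4 + 4\right) \left(0 + 5\right)\right)^{2} = \left(2 \left(-2\right) \left(2 - 2\right) + 8 \cdot 5\right)^{2} = \left(2 \left(-2\right) 0 + 40\right)^{2} = \left(0 + 40\right)^{2} = 40^{2} = 1600$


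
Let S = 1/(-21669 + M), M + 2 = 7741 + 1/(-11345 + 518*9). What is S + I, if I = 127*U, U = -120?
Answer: -1418755477523/93094191 ≈ -15240.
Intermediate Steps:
M = 51719736/6683 (M = -2 + (7741 + 1/(-11345 + 518*9)) = -2 + (7741 + 1/(-11345 + 4662)) = -2 + (7741 + 1/(-6683)) = -2 + (7741 - 1/6683) = -2 + 51733102/6683 = 51719736/6683 ≈ 7739.0)
I = -15240 (I = 127*(-120) = -15240)
S = -6683/93094191 (S = 1/(-21669 + 51719736/6683) = 1/(-93094191/6683) = -6683/93094191 ≈ -7.1788e-5)
S + I = -6683/93094191 - 15240 = -1418755477523/93094191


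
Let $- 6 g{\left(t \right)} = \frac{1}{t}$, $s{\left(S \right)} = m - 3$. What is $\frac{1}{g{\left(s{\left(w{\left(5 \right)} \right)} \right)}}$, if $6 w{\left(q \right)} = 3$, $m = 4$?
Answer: $-6$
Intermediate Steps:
$w{\left(q \right)} = \frac{1}{2}$ ($w{\left(q \right)} = \frac{1}{6} \cdot 3 = \frac{1}{2}$)
$s{\left(S \right)} = 1$ ($s{\left(S \right)} = 4 - 3 = 1$)
$g{\left(t \right)} = - \frac{1}{6 t}$
$\frac{1}{g{\left(s{\left(w{\left(5 \right)} \right)} \right)}} = \frac{1}{\left(- \frac{1}{6}\right) 1^{-1}} = \frac{1}{\left(- \frac{1}{6}\right) 1} = \frac{1}{- \frac{1}{6}} = -6$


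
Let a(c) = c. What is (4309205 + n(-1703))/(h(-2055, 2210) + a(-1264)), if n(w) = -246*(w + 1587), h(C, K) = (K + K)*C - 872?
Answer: -4337741/9085236 ≈ -0.47745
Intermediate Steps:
h(C, K) = -872 + 2*C*K (h(C, K) = (2*K)*C - 872 = 2*C*K - 872 = -872 + 2*C*K)
n(w) = -390402 - 246*w (n(w) = -246*(1587 + w) = -390402 - 246*w)
(4309205 + n(-1703))/(h(-2055, 2210) + a(-1264)) = (4309205 + (-390402 - 246*(-1703)))/((-872 + 2*(-2055)*2210) - 1264) = (4309205 + (-390402 + 418938))/((-872 - 9083100) - 1264) = (4309205 + 28536)/(-9083972 - 1264) = 4337741/(-9085236) = 4337741*(-1/9085236) = -4337741/9085236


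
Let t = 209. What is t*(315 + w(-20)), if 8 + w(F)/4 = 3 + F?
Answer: 44935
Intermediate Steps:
w(F) = -20 + 4*F (w(F) = -32 + 4*(3 + F) = -32 + (12 + 4*F) = -20 + 4*F)
t*(315 + w(-20)) = 209*(315 + (-20 + 4*(-20))) = 209*(315 + (-20 - 80)) = 209*(315 - 100) = 209*215 = 44935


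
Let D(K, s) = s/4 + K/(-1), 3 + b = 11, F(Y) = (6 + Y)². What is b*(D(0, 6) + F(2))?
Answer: 524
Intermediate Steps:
b = 8 (b = -3 + 11 = 8)
D(K, s) = -K + s/4 (D(K, s) = s*(¼) + K*(-1) = s/4 - K = -K + s/4)
b*(D(0, 6) + F(2)) = 8*((-1*0 + (¼)*6) + (6 + 2)²) = 8*((0 + 3/2) + 8²) = 8*(3/2 + 64) = 8*(131/2) = 524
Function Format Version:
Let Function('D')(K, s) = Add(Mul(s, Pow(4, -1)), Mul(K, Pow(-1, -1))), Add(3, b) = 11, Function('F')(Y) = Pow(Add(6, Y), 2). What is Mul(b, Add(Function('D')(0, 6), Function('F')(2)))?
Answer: 524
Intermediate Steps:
b = 8 (b = Add(-3, 11) = 8)
Function('D')(K, s) = Add(Mul(-1, K), Mul(Rational(1, 4), s)) (Function('D')(K, s) = Add(Mul(s, Rational(1, 4)), Mul(K, -1)) = Add(Mul(Rational(1, 4), s), Mul(-1, K)) = Add(Mul(-1, K), Mul(Rational(1, 4), s)))
Mul(b, Add(Function('D')(0, 6), Function('F')(2))) = Mul(8, Add(Add(Mul(-1, 0), Mul(Rational(1, 4), 6)), Pow(Add(6, 2), 2))) = Mul(8, Add(Add(0, Rational(3, 2)), Pow(8, 2))) = Mul(8, Add(Rational(3, 2), 64)) = Mul(8, Rational(131, 2)) = 524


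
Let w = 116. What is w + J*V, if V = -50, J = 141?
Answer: -6934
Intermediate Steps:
w + J*V = 116 + 141*(-50) = 116 - 7050 = -6934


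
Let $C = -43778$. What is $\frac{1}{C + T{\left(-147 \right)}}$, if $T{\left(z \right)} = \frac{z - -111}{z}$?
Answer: $- \frac{49}{2145110} \approx -2.2843 \cdot 10^{-5}$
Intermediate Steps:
$T{\left(z \right)} = \frac{111 + z}{z}$ ($T{\left(z \right)} = \frac{z + 111}{z} = \frac{111 + z}{z}$)
$\frac{1}{C + T{\left(-147 \right)}} = \frac{1}{-43778 + \frac{111 - 147}{-147}} = \frac{1}{-43778 - - \frac{12}{49}} = \frac{1}{-43778 + \frac{12}{49}} = \frac{1}{- \frac{2145110}{49}} = - \frac{49}{2145110}$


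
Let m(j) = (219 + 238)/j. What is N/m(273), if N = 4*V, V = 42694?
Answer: 46621848/457 ≈ 1.0202e+5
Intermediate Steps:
N = 170776 (N = 4*42694 = 170776)
m(j) = 457/j
N/m(273) = 170776/((457/273)) = 170776/((457*(1/273))) = 170776/(457/273) = 170776*(273/457) = 46621848/457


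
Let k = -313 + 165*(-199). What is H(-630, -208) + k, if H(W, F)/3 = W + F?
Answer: -35662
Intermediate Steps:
H(W, F) = 3*F + 3*W (H(W, F) = 3*(W + F) = 3*(F + W) = 3*F + 3*W)
k = -33148 (k = -313 - 32835 = -33148)
H(-630, -208) + k = (3*(-208) + 3*(-630)) - 33148 = (-624 - 1890) - 33148 = -2514 - 33148 = -35662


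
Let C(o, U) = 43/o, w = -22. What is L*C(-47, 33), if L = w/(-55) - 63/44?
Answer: 9761/10340 ≈ 0.94400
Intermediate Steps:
L = -227/220 (L = -22/(-55) - 63/44 = -22*(-1/55) - 63*1/44 = ⅖ - 63/44 = -227/220 ≈ -1.0318)
L*C(-47, 33) = -9761/(220*(-47)) = -9761*(-1)/(220*47) = -227/220*(-43/47) = 9761/10340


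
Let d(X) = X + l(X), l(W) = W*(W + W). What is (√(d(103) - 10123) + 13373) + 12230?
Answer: 25603 + √11198 ≈ 25709.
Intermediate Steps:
l(W) = 2*W² (l(W) = W*(2*W) = 2*W²)
d(X) = X + 2*X²
(√(d(103) - 10123) + 13373) + 12230 = (√(103*(1 + 2*103) - 10123) + 13373) + 12230 = (√(103*(1 + 206) - 10123) + 13373) + 12230 = (√(103*207 - 10123) + 13373) + 12230 = (√(21321 - 10123) + 13373) + 12230 = (√11198 + 13373) + 12230 = (13373 + √11198) + 12230 = 25603 + √11198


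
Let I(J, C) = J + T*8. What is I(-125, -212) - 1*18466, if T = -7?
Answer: -18647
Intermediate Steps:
I(J, C) = -56 + J (I(J, C) = J - 7*8 = J - 56 = -56 + J)
I(-125, -212) - 1*18466 = (-56 - 125) - 1*18466 = -181 - 18466 = -18647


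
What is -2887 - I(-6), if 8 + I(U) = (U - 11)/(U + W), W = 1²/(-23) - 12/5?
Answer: -2797464/971 ≈ -2881.0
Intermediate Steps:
W = -281/115 (W = 1*(-1/23) - 12*⅕ = -1/23 - 12/5 = -281/115 ≈ -2.4435)
I(U) = -8 + (-11 + U)/(-281/115 + U) (I(U) = -8 + (U - 11)/(U - 281/115) = -8 + (-11 + U)/(-281/115 + U))
-2887 - I(-6) = -2887 - (983 - 805*(-6))/(-281 + 115*(-6)) = -2887 - (983 + 4830)/(-281 - 690) = -2887 - 5813/(-971) = -2887 - (-1)*5813/971 = -2887 - 1*(-5813/971) = -2887 + 5813/971 = -2797464/971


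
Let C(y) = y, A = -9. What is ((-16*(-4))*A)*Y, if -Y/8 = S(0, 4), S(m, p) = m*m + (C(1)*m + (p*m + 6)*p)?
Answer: 110592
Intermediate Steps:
S(m, p) = m + m² + p*(6 + m*p) (S(m, p) = m*m + (1*m + (p*m + 6)*p) = m² + (m + (m*p + 6)*p) = m² + (m + (6 + m*p)*p) = m² + (m + p*(6 + m*p)) = m + m² + p*(6 + m*p))
Y = -192 (Y = -8*(0 + 0² + 6*4 + 0*4²) = -8*(0 + 0 + 24 + 0*16) = -8*(0 + 0 + 24 + 0) = -8*24 = -192)
((-16*(-4))*A)*Y = (-16*(-4)*(-9))*(-192) = (64*(-9))*(-192) = -576*(-192) = 110592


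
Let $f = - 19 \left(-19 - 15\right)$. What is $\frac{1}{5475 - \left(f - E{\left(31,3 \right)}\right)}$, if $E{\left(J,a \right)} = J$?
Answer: $\frac{1}{4860} \approx 0.00020576$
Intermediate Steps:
$f = 646$ ($f = \left(-19\right) \left(-34\right) = 646$)
$\frac{1}{5475 - \left(f - E{\left(31,3 \right)}\right)} = \frac{1}{5475 + \left(31 - 646\right)} = \frac{1}{5475 - 615} = \frac{1}{4860}$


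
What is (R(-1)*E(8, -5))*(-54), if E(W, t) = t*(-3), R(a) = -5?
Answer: 4050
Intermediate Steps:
E(W, t) = -3*t
(R(-1)*E(8, -5))*(-54) = -(-15)*(-5)*(-54) = -5*15*(-54) = -75*(-54) = 4050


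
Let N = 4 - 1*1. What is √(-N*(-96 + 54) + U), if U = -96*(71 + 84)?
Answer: I*√14754 ≈ 121.47*I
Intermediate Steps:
N = 3 (N = 4 - 1 = 3)
U = -14880 (U = -96*155 = -14880)
√(-N*(-96 + 54) + U) = √(-3*(-96 + 54) - 14880) = √(-3*(-42) - 14880) = √(-1*(-126) - 14880) = √(126 - 14880) = √(-14754) = I*√14754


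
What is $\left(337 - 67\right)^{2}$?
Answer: $72900$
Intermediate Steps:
$\left(337 - 67\right)^{2} = 270^{2} = 72900$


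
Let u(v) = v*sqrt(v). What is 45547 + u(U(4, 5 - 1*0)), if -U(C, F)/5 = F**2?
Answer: 45547 - 625*I*sqrt(5) ≈ 45547.0 - 1397.5*I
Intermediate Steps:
U(C, F) = -5*F**2
u(v) = v**(3/2)
45547 + u(U(4, 5 - 1*0)) = 45547 + (-5*(5 - 1*0)**2)**(3/2) = 45547 + (-5*(5 + 0)**2)**(3/2) = 45547 + (-5*5**2)**(3/2) = 45547 + (-5*25)**(3/2) = 45547 + (-125)**(3/2) = 45547 - 625*I*sqrt(5)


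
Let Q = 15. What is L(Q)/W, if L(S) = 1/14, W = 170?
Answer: 1/2380 ≈ 0.00042017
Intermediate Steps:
L(S) = 1/14
L(Q)/W = (1/14)/170 = (1/14)*(1/170) = 1/2380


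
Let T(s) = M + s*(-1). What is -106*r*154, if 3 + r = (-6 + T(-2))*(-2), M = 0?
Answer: -81620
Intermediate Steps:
T(s) = -s (T(s) = 0 + s*(-1) = 0 - s = -s)
r = 5 (r = -3 + (-6 - 1*(-2))*(-2) = -3 + (-6 + 2)*(-2) = -3 - 4*(-2) = -3 + 8 = 5)
-106*r*154 = -106*5*154 = -530*154 = -81620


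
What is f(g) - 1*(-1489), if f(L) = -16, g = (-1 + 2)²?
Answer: 1473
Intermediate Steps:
g = 1 (g = 1² = 1)
f(g) - 1*(-1489) = -16 - 1*(-1489) = -16 + 1489 = 1473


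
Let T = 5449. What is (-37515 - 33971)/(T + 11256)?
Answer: -71486/16705 ≈ -4.2793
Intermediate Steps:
(-37515 - 33971)/(T + 11256) = (-37515 - 33971)/(5449 + 11256) = -71486/16705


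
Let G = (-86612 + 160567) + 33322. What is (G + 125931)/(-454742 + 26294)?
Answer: -9717/17852 ≈ -0.54431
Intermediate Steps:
G = 107277 (G = 73955 + 33322 = 107277)
(G + 125931)/(-454742 + 26294) = (107277 + 125931)/(-454742 + 26294) = 233208/(-428448) = 233208*(-1/428448) = -9717/17852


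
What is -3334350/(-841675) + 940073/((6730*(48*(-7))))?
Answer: 269946521029/76130513760 ≈ 3.5458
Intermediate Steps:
-3334350/(-841675) + 940073/((6730*(48*(-7)))) = -3334350*(-1/841675) + 940073/((6730*(-336))) = 133374/33667 + 940073/(-2261280) = 133374/33667 + 940073*(-1/2261280) = 133374/33667 - 940073/2261280 = 269946521029/76130513760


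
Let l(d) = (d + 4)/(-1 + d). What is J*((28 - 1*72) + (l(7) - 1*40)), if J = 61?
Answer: -30073/6 ≈ -5012.2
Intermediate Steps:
l(d) = (4 + d)/(-1 + d)
J*((28 - 1*72) + (l(7) - 1*40)) = 61*((28 - 1*72) + ((4 + 7)/(-1 + 7) - 1*40)) = 61*((28 - 72) + (11/6 - 40)) = 61*(-44 + ((⅙)*11 - 40)) = 61*(-44 + (11/6 - 40)) = 61*(-44 - 229/6) = 61*(-493/6) = -30073/6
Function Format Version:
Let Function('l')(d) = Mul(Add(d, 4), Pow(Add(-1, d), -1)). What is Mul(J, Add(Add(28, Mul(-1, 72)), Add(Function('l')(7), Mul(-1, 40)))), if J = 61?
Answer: Rational(-30073, 6) ≈ -5012.2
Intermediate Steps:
Function('l')(d) = Mul(Pow(Add(-1, d), -1), Add(4, d)) (Function('l')(d) = Mul(Add(4, d), Pow(Add(-1, d), -1)) = Mul(Pow(Add(-1, d), -1), Add(4, d)))
Mul(J, Add(Add(28, Mul(-1, 72)), Add(Function('l')(7), Mul(-1, 40)))) = Mul(61, Add(Add(28, Mul(-1, 72)), Add(Mul(Pow(Add(-1, 7), -1), Add(4, 7)), Mul(-1, 40)))) = Mul(61, Add(Add(28, -72), Add(Mul(Pow(6, -1), 11), -40))) = Mul(61, Add(-44, Add(Mul(Rational(1, 6), 11), -40))) = Mul(61, Add(-44, Add(Rational(11, 6), -40))) = Mul(61, Add(-44, Rational(-229, 6))) = Mul(61, Rational(-493, 6)) = Rational(-30073, 6)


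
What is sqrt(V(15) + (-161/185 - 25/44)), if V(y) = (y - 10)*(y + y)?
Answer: sqrt(2460907185)/4070 ≈ 12.189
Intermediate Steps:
V(y) = 2*y*(-10 + y) (V(y) = (-10 + y)*(2*y) = 2*y*(-10 + y))
sqrt(V(15) + (-161/185 - 25/44)) = sqrt(2*15*(-10 + 15) + (-161/185 - 25/44)) = sqrt(2*15*5 + (-161*1/185 - 25*1/44)) = sqrt(150 + (-161/185 - 25/44)) = sqrt(150 - 11709/8140) = sqrt(1209291/8140) = sqrt(2460907185)/4070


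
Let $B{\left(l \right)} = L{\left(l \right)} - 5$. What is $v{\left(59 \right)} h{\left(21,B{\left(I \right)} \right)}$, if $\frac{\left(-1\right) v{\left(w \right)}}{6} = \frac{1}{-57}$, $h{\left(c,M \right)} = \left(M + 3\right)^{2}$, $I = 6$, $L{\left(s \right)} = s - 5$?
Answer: $\frac{2}{19} \approx 0.10526$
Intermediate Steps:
$L{\left(s \right)} = -5 + s$
$B{\left(l \right)} = -10 + l$ ($B{\left(l \right)} = \left(-5 + l\right) - 5 = -10 + l$)
$h{\left(c,M \right)} = \left(3 + M\right)^{2}$
$v{\left(w \right)} = \frac{2}{19}$ ($v{\left(w \right)} = - \frac{6}{-57} = \left(-6\right) \left(- \frac{1}{57}\right) = \frac{2}{19}$)
$v{\left(59 \right)} h{\left(21,B{\left(I \right)} \right)} = \frac{2 \left(3 + \left(-10 + 6\right)\right)^{2}}{19} = \frac{2 \left(3 - 4\right)^{2}}{19} = \frac{2 \left(-1\right)^{2}}{19} = \frac{2}{19} \cdot 1 = \frac{2}{19}$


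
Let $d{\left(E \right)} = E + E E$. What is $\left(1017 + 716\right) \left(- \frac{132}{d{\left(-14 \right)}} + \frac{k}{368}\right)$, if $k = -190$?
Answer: $- \frac{36027337}{16744} \approx -2151.7$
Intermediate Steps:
$d{\left(E \right)} = E + E^{2}$
$\left(1017 + 716\right) \left(- \frac{132}{d{\left(-14 \right)}} + \frac{k}{368}\right) = \left(1017 + 716\right) \left(- \frac{132}{\left(-14\right) \left(1 - 14\right)} - \frac{190}{368}\right) = 1733 \left(- \frac{132}{\left(-14\right) \left(-13\right)} - \frac{95}{184}\right) = 1733 \left(- \frac{132}{182} - \frac{95}{184}\right) = 1733 \left(\left(-132\right) \frac{1}{182} - \frac{95}{184}\right) = 1733 \left(- \frac{66}{91} - \frac{95}{184}\right) = 1733 \left(- \frac{20789}{16744}\right) = - \frac{36027337}{16744}$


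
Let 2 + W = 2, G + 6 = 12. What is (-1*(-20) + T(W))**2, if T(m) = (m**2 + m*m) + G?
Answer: 676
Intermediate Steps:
G = 6 (G = -6 + 12 = 6)
W = 0 (W = -2 + 2 = 0)
T(m) = 6 + 2*m**2 (T(m) = (m**2 + m*m) + 6 = (m**2 + m**2) + 6 = 2*m**2 + 6 = 6 + 2*m**2)
(-1*(-20) + T(W))**2 = (-1*(-20) + (6 + 2*0**2))**2 = (20 + (6 + 2*0))**2 = (20 + (6 + 0))**2 = (20 + 6)**2 = 26**2 = 676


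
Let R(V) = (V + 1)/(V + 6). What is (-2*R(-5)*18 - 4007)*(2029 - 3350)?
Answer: 5103023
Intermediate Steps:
R(V) = (1 + V)/(6 + V)
(-2*R(-5)*18 - 4007)*(2029 - 3350) = (-2*(1 - 5)/(6 - 5)*18 - 4007)*(2029 - 3350) = (-2*(-4)/1*18 - 4007)*(-1321) = (-2*(-4)*18 - 4007)*(-1321) = (8*18 - 4007)*(-1321) = (144 - 4007)*(-1321) = -3863*(-1321) = 5103023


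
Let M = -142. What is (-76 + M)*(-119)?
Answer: 25942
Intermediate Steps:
(-76 + M)*(-119) = (-76 - 142)*(-119) = -218*(-119) = 25942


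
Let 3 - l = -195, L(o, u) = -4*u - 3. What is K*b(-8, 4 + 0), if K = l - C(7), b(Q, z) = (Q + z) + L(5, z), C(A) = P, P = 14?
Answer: -4232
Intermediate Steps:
L(o, u) = -3 - 4*u
l = 198 (l = 3 - 1*(-195) = 3 + 195 = 198)
C(A) = 14
b(Q, z) = -3 + Q - 3*z (b(Q, z) = (Q + z) + (-3 - 4*z) = -3 + Q - 3*z)
K = 184 (K = 198 - 1*14 = 198 - 14 = 184)
K*b(-8, 4 + 0) = 184*(-3 - 8 - 3*(4 + 0)) = 184*(-3 - 8 - 3*4) = 184*(-3 - 8 - 12) = 184*(-23) = -4232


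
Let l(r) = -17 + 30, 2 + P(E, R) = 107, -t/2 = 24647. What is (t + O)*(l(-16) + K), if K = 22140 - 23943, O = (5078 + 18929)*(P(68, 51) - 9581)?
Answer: 407295930540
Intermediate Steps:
t = -49294 (t = -2*24647 = -49294)
P(E, R) = 105 (P(E, R) = -2 + 107 = 105)
l(r) = 13
O = -227490332 (O = (5078 + 18929)*(105 - 9581) = 24007*(-9476) = -227490332)
K = -1803
(t + O)*(l(-16) + K) = (-49294 - 227490332)*(13 - 1803) = -227539626*(-1790) = 407295930540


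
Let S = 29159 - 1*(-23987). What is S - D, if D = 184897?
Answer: -131751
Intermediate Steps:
S = 53146 (S = 29159 + 23987 = 53146)
S - D = 53146 - 1*184897 = 53146 - 184897 = -131751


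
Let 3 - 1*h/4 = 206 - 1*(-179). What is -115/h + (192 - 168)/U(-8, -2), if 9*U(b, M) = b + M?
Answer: -164449/7640 ≈ -21.525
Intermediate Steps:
U(b, M) = M/9 + b/9 (U(b, M) = (b + M)/9 = (M + b)/9 = M/9 + b/9)
h = -1528 (h = 12 - 4*(206 - 1*(-179)) = 12 - 4*(206 + 179) = 12 - 4*385 = 12 - 1540 = -1528)
-115/h + (192 - 168)/U(-8, -2) = -115/(-1528) + (192 - 168)/((1/9)*(-2) + (1/9)*(-8)) = -115*(-1/1528) + 24/(-2/9 - 8/9) = 115/1528 + 24/(-10/9) = 115/1528 + 24*(-9/10) = 115/1528 - 108/5 = -164449/7640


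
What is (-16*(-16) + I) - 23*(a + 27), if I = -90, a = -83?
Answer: 1454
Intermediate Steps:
(-16*(-16) + I) - 23*(a + 27) = (-16*(-16) - 90) - 23*(-83 + 27) = (256 - 90) - 23*(-56) = 166 + 1288 = 1454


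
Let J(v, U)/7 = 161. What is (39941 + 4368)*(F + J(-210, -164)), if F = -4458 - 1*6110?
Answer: -418321269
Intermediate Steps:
F = -10568 (F = -4458 - 6110 = -10568)
J(v, U) = 1127 (J(v, U) = 7*161 = 1127)
(39941 + 4368)*(F + J(-210, -164)) = (39941 + 4368)*(-10568 + 1127) = 44309*(-9441) = -418321269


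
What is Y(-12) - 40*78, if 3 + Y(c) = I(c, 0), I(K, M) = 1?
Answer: -3122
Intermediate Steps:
Y(c) = -2 (Y(c) = -3 + 1 = -2)
Y(-12) - 40*78 = -2 - 40*78 = -2 - 3120 = -3122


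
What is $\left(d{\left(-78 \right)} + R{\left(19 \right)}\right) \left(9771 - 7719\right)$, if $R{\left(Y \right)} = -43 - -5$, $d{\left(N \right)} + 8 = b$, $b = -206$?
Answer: $-517104$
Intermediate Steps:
$d{\left(N \right)} = -214$ ($d{\left(N \right)} = -8 - 206 = -214$)
$R{\left(Y \right)} = -38$ ($R{\left(Y \right)} = -43 + 5 = -38$)
$\left(d{\left(-78 \right)} + R{\left(19 \right)}\right) \left(9771 - 7719\right) = \left(-214 - 38\right) \left(9771 - 7719\right) = \left(-252\right) 2052 = -517104$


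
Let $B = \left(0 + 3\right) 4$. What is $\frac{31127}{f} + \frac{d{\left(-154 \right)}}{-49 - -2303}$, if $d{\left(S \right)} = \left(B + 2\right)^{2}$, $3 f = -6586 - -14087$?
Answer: $\frac{2162765}{172523} \approx 12.536$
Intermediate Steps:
$B = 12$ ($B = 3 \cdot 4 = 12$)
$f = \frac{7501}{3}$ ($f = \frac{-6586 - -14087}{3} = \frac{-6586 + 14087}{3} = \frac{1}{3} \cdot 7501 = \frac{7501}{3} \approx 2500.3$)
$d{\left(S \right)} = 196$ ($d{\left(S \right)} = \left(12 + 2\right)^{2} = 14^{2} = 196$)
$\frac{31127}{f} + \frac{d{\left(-154 \right)}}{-49 - -2303} = \frac{31127}{\frac{7501}{3}} + \frac{196}{-49 - -2303} = 31127 \cdot \frac{3}{7501} + \frac{196}{-49 + 2303} = \frac{93381}{7501} + \frac{196}{2254} = \frac{93381}{7501} + 196 \cdot \frac{1}{2254} = \frac{93381}{7501} + \frac{2}{23} = \frac{2162765}{172523}$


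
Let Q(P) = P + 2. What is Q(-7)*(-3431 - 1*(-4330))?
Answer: -4495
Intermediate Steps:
Q(P) = 2 + P
Q(-7)*(-3431 - 1*(-4330)) = (2 - 7)*(-3431 - 1*(-4330)) = -5*(-3431 + 4330) = -5*899 = -4495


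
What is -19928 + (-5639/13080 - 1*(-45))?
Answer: -260075279/13080 ≈ -19883.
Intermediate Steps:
-19928 + (-5639/13080 - 1*(-45)) = -19928 + (-5639*1/13080 + 45) = -19928 + (-5639/13080 + 45) = -19928 + 582961/13080 = -260075279/13080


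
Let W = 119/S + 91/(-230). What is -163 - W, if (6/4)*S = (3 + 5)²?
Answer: -2434591/14720 ≈ -165.39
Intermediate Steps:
S = 128/3 (S = 2*(3 + 5)²/3 = (⅔)*8² = (⅔)*64 = 128/3 ≈ 42.667)
W = 35231/14720 (W = 119/(128/3) + 91/(-230) = 119*(3/128) + 91*(-1/230) = 357/128 - 91/230 = 35231/14720 ≈ 2.3934)
-163 - W = -163 - 1*35231/14720 = -163 - 35231/14720 = -2434591/14720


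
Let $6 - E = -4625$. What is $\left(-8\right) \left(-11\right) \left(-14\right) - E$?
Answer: $-5863$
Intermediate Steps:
$E = 4631$ ($E = 6 - -4625 = 6 + 4625 = 4631$)
$\left(-8\right) \left(-11\right) \left(-14\right) - E = \left(-8\right) \left(-11\right) \left(-14\right) - 4631 = 88 \left(-14\right) - 4631 = -1232 - 4631 = -5863$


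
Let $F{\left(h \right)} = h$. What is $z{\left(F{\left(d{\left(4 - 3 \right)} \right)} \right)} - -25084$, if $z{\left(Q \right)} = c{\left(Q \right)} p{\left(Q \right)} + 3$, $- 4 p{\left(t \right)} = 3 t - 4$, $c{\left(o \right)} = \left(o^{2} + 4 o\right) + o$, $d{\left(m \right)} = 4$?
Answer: $25015$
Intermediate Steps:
$c{\left(o \right)} = o^{2} + 5 o$
$p{\left(t \right)} = 1 - \frac{3 t}{4}$ ($p{\left(t \right)} = - \frac{3 t - 4}{4} = - \frac{-4 + 3 t}{4} = 1 - \frac{3 t}{4}$)
$z{\left(Q \right)} = 3 + Q \left(1 - \frac{3 Q}{4}\right) \left(5 + Q\right)$ ($z{\left(Q \right)} = Q \left(5 + Q\right) \left(1 - \frac{3 Q}{4}\right) + 3 = Q \left(1 - \frac{3 Q}{4}\right) \left(5 + Q\right) + 3 = 3 + Q \left(1 - \frac{3 Q}{4}\right) \left(5 + Q\right)$)
$z{\left(F{\left(d{\left(4 - 3 \right)} \right)} \right)} - -25084 = \left(3 - 1 \left(-4 + 3 \cdot 4\right) \left(5 + 4\right)\right) - -25084 = \left(3 - 1 \left(-4 + 12\right) 9\right) + 25084 = \left(3 - 1 \cdot 8 \cdot 9\right) + 25084 = \left(3 - 72\right) + 25084 = -69 + 25084 = 25015$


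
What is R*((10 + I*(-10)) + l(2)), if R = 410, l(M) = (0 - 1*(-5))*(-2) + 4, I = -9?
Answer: 38540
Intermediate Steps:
l(M) = -6 (l(M) = (0 + 5)*(-2) + 4 = 5*(-2) + 4 = -10 + 4 = -6)
R*((10 + I*(-10)) + l(2)) = 410*((10 - 9*(-10)) - 6) = 410*((10 + 90) - 6) = 410*(100 - 6) = 410*94 = 38540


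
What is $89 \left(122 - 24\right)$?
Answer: $8722$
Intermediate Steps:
$89 \left(122 - 24\right) = 89 \cdot 98 = 8722$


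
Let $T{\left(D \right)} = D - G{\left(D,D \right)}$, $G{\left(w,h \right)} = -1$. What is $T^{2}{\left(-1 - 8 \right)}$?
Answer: $64$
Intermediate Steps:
$T{\left(D \right)} = 1 + D$ ($T{\left(D \right)} = D - -1 = D + 1 = 1 + D$)
$T^{2}{\left(-1 - 8 \right)} = \left(1 - 9\right)^{2} = \left(-8\right)^{2} = 64$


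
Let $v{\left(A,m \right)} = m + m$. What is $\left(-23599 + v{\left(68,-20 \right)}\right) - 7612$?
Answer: $-31251$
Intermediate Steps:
$v{\left(A,m \right)} = 2 m$
$\left(-23599 + v{\left(68,-20 \right)}\right) - 7612 = \left(-23599 + 2 \left(-20\right)\right) - 7612 = \left(-23599 - 40\right) - 7612 = -23639 - 7612 = -31251$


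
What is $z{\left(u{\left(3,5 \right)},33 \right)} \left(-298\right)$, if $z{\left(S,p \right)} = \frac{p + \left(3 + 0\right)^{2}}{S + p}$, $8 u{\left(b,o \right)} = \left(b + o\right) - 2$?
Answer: $- \frac{16688}{45} \approx -370.84$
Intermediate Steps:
$u{\left(b,o \right)} = - \frac{1}{4} + \frac{b}{8} + \frac{o}{8}$ ($u{\left(b,o \right)} = \frac{\left(b + o\right) - 2}{8} = \frac{-2 + b + o}{8} = - \frac{1}{4} + \frac{b}{8} + \frac{o}{8}$)
$z{\left(S,p \right)} = \frac{9 + p}{S + p}$ ($z{\left(S,p \right)} = \frac{p + 3^{2}}{S + p} = \frac{p + 9}{S + p} = \frac{9 + p}{S + p}$)
$z{\left(u{\left(3,5 \right)},33 \right)} \left(-298\right) = \frac{9 + 33}{\left(- \frac{1}{4} + \frac{1}{8} \cdot 3 + \frac{1}{8} \cdot 5\right) + 33} \left(-298\right) = \frac{1}{\left(- \frac{1}{4} + \frac{3}{8} + \frac{5}{8}\right) + 33} \cdot 42 \left(-298\right) = \frac{1}{\frac{3}{4} + 33} \cdot 42 \left(-298\right) = \frac{1}{\frac{135}{4}} \cdot 42 \left(-298\right) = \frac{4}{135} \cdot 42 \left(-298\right) = \frac{56}{45} \left(-298\right) = - \frac{16688}{45}$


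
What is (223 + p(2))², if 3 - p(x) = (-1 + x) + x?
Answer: 49729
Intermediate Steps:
p(x) = 4 - 2*x (p(x) = 3 - ((-1 + x) + x) = 3 - (-1 + 2*x) = 3 + (1 - 2*x) = 4 - 2*x)
(223 + p(2))² = (223 + (4 - 2*2))² = (223 + (4 - 4))² = (223 + 0)² = 223² = 49729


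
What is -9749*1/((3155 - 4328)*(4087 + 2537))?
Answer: 9749/7769952 ≈ 0.0012547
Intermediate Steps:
-9749*1/((3155 - 4328)*(4087 + 2537)) = -9749/((-1173*6624)) = -9749/(-7769952) = -9749*(-1/7769952) = 9749/7769952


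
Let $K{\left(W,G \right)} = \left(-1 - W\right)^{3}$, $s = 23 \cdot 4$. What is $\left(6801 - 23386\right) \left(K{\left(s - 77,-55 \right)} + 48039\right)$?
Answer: $-728794655$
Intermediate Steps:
$s = 92$
$\left(6801 - 23386\right) \left(K{\left(s - 77,-55 \right)} + 48039\right) = \left(6801 - 23386\right) \left(- \left(1 + \left(92 - 77\right)\right)^{3} + 48039\right) = - 16585 \left(- \left(1 + \left(92 - 77\right)\right)^{3} + 48039\right) = - 16585 \left(- \left(1 + 15\right)^{3} + 48039\right) = - 16585 \left(- 16^{3} + 48039\right) = - 16585 \left(\left(-1\right) 4096 + 48039\right) = - 16585 \left(-4096 + 48039\right) = \left(-16585\right) 43943 = -728794655$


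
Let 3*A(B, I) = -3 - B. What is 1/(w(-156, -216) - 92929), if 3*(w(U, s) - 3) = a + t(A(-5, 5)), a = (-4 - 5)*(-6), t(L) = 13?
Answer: -3/278711 ≈ -1.0764e-5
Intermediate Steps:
A(B, I) = -1 - B/3 (A(B, I) = (-3 - B)/3 = -1 - B/3)
a = 54 (a = -9*(-6) = 54)
w(U, s) = 76/3 (w(U, s) = 3 + (54 + 13)/3 = 3 + (⅓)*67 = 3 + 67/3 = 76/3)
1/(w(-156, -216) - 92929) = 1/(76/3 - 92929) = 1/(-278711/3) = -3/278711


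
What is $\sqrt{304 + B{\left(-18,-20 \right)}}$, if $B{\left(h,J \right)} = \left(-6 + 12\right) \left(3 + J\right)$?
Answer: $\sqrt{202} \approx 14.213$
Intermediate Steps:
$B{\left(h,J \right)} = 18 + 6 J$ ($B{\left(h,J \right)} = 6 \left(3 + J\right) = 18 + 6 J$)
$\sqrt{304 + B{\left(-18,-20 \right)}} = \sqrt{304 + \left(18 + 6 \left(-20\right)\right)} = \sqrt{304 + \left(18 - 120\right)} = \sqrt{304 - 102} = \sqrt{202}$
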